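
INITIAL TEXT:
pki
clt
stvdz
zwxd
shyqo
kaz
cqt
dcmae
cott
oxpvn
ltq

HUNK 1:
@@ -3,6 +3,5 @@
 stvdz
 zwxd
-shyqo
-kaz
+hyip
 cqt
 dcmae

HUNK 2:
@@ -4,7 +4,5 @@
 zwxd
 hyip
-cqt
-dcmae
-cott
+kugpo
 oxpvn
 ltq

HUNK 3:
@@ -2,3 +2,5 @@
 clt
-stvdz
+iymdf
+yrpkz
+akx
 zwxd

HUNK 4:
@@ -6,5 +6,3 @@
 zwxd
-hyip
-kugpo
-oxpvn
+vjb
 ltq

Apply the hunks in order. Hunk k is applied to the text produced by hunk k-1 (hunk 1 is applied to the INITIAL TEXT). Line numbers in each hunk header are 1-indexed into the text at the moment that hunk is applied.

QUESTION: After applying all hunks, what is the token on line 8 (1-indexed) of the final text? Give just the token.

Answer: ltq

Derivation:
Hunk 1: at line 3 remove [shyqo,kaz] add [hyip] -> 10 lines: pki clt stvdz zwxd hyip cqt dcmae cott oxpvn ltq
Hunk 2: at line 4 remove [cqt,dcmae,cott] add [kugpo] -> 8 lines: pki clt stvdz zwxd hyip kugpo oxpvn ltq
Hunk 3: at line 2 remove [stvdz] add [iymdf,yrpkz,akx] -> 10 lines: pki clt iymdf yrpkz akx zwxd hyip kugpo oxpvn ltq
Hunk 4: at line 6 remove [hyip,kugpo,oxpvn] add [vjb] -> 8 lines: pki clt iymdf yrpkz akx zwxd vjb ltq
Final line 8: ltq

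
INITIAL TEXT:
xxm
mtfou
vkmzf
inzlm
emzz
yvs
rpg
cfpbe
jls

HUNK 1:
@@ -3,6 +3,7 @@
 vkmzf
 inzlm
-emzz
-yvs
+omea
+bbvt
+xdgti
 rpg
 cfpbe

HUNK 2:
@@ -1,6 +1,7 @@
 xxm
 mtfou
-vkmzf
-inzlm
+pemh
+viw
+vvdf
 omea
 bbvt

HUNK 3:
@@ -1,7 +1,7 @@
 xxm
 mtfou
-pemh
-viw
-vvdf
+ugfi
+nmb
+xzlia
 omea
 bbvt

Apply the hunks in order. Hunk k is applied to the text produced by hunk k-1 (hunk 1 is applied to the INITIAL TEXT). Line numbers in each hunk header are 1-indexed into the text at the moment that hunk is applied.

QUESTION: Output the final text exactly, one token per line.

Answer: xxm
mtfou
ugfi
nmb
xzlia
omea
bbvt
xdgti
rpg
cfpbe
jls

Derivation:
Hunk 1: at line 3 remove [emzz,yvs] add [omea,bbvt,xdgti] -> 10 lines: xxm mtfou vkmzf inzlm omea bbvt xdgti rpg cfpbe jls
Hunk 2: at line 1 remove [vkmzf,inzlm] add [pemh,viw,vvdf] -> 11 lines: xxm mtfou pemh viw vvdf omea bbvt xdgti rpg cfpbe jls
Hunk 3: at line 1 remove [pemh,viw,vvdf] add [ugfi,nmb,xzlia] -> 11 lines: xxm mtfou ugfi nmb xzlia omea bbvt xdgti rpg cfpbe jls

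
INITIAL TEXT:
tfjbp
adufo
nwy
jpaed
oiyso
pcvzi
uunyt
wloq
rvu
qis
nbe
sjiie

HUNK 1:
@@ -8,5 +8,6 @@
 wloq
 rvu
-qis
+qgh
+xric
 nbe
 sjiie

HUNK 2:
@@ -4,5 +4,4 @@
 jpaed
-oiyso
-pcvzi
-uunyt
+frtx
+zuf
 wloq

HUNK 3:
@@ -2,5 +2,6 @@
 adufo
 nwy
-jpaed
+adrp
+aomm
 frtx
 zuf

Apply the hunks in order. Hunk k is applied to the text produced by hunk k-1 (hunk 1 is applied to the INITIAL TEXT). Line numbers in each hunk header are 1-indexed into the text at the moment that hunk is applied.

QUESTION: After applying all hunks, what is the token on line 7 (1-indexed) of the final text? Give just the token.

Answer: zuf

Derivation:
Hunk 1: at line 8 remove [qis] add [qgh,xric] -> 13 lines: tfjbp adufo nwy jpaed oiyso pcvzi uunyt wloq rvu qgh xric nbe sjiie
Hunk 2: at line 4 remove [oiyso,pcvzi,uunyt] add [frtx,zuf] -> 12 lines: tfjbp adufo nwy jpaed frtx zuf wloq rvu qgh xric nbe sjiie
Hunk 3: at line 2 remove [jpaed] add [adrp,aomm] -> 13 lines: tfjbp adufo nwy adrp aomm frtx zuf wloq rvu qgh xric nbe sjiie
Final line 7: zuf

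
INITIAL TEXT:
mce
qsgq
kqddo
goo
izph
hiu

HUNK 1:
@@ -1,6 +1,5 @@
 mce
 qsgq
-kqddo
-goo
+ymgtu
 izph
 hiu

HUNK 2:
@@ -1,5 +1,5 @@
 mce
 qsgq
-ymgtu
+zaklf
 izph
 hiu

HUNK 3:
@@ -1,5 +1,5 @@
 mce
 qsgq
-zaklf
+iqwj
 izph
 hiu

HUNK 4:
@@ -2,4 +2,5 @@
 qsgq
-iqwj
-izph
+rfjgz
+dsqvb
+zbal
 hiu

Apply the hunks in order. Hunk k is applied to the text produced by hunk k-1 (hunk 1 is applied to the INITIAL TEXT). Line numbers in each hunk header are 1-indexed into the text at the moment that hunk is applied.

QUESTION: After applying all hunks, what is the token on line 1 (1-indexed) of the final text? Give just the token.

Hunk 1: at line 1 remove [kqddo,goo] add [ymgtu] -> 5 lines: mce qsgq ymgtu izph hiu
Hunk 2: at line 1 remove [ymgtu] add [zaklf] -> 5 lines: mce qsgq zaklf izph hiu
Hunk 3: at line 1 remove [zaklf] add [iqwj] -> 5 lines: mce qsgq iqwj izph hiu
Hunk 4: at line 2 remove [iqwj,izph] add [rfjgz,dsqvb,zbal] -> 6 lines: mce qsgq rfjgz dsqvb zbal hiu
Final line 1: mce

Answer: mce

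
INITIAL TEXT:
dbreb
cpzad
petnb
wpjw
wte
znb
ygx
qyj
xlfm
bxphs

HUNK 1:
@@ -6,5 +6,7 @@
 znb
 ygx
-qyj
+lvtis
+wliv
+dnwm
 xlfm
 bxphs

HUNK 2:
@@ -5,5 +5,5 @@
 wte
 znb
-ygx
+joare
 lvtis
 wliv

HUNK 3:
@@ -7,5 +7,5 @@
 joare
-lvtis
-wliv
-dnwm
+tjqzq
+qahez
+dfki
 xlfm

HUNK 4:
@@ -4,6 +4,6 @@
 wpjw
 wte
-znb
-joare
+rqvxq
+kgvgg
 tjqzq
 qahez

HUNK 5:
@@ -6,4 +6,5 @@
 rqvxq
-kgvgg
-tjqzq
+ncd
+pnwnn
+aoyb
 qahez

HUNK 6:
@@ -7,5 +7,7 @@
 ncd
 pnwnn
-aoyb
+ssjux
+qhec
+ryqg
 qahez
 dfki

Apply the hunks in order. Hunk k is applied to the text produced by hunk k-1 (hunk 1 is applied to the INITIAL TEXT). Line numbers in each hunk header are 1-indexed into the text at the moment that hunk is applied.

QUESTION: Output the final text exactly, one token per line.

Hunk 1: at line 6 remove [qyj] add [lvtis,wliv,dnwm] -> 12 lines: dbreb cpzad petnb wpjw wte znb ygx lvtis wliv dnwm xlfm bxphs
Hunk 2: at line 5 remove [ygx] add [joare] -> 12 lines: dbreb cpzad petnb wpjw wte znb joare lvtis wliv dnwm xlfm bxphs
Hunk 3: at line 7 remove [lvtis,wliv,dnwm] add [tjqzq,qahez,dfki] -> 12 lines: dbreb cpzad petnb wpjw wte znb joare tjqzq qahez dfki xlfm bxphs
Hunk 4: at line 4 remove [znb,joare] add [rqvxq,kgvgg] -> 12 lines: dbreb cpzad petnb wpjw wte rqvxq kgvgg tjqzq qahez dfki xlfm bxphs
Hunk 5: at line 6 remove [kgvgg,tjqzq] add [ncd,pnwnn,aoyb] -> 13 lines: dbreb cpzad petnb wpjw wte rqvxq ncd pnwnn aoyb qahez dfki xlfm bxphs
Hunk 6: at line 7 remove [aoyb] add [ssjux,qhec,ryqg] -> 15 lines: dbreb cpzad petnb wpjw wte rqvxq ncd pnwnn ssjux qhec ryqg qahez dfki xlfm bxphs

Answer: dbreb
cpzad
petnb
wpjw
wte
rqvxq
ncd
pnwnn
ssjux
qhec
ryqg
qahez
dfki
xlfm
bxphs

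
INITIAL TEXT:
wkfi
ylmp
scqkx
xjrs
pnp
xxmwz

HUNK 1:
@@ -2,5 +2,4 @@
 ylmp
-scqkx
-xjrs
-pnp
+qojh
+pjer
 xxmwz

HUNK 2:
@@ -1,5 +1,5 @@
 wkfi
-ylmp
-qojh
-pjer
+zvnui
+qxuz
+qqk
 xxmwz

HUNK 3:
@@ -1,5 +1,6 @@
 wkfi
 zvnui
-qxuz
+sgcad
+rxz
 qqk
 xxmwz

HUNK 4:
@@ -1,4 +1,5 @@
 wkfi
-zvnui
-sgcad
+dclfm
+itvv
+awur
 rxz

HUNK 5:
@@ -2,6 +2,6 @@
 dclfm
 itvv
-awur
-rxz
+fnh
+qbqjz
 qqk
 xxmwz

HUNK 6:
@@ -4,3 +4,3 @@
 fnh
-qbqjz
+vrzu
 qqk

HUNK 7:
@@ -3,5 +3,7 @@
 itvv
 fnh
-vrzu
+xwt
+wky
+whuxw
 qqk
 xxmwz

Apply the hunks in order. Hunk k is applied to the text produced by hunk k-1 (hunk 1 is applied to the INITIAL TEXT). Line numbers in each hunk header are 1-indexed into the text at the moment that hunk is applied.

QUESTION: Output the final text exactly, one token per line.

Answer: wkfi
dclfm
itvv
fnh
xwt
wky
whuxw
qqk
xxmwz

Derivation:
Hunk 1: at line 2 remove [scqkx,xjrs,pnp] add [qojh,pjer] -> 5 lines: wkfi ylmp qojh pjer xxmwz
Hunk 2: at line 1 remove [ylmp,qojh,pjer] add [zvnui,qxuz,qqk] -> 5 lines: wkfi zvnui qxuz qqk xxmwz
Hunk 3: at line 1 remove [qxuz] add [sgcad,rxz] -> 6 lines: wkfi zvnui sgcad rxz qqk xxmwz
Hunk 4: at line 1 remove [zvnui,sgcad] add [dclfm,itvv,awur] -> 7 lines: wkfi dclfm itvv awur rxz qqk xxmwz
Hunk 5: at line 2 remove [awur,rxz] add [fnh,qbqjz] -> 7 lines: wkfi dclfm itvv fnh qbqjz qqk xxmwz
Hunk 6: at line 4 remove [qbqjz] add [vrzu] -> 7 lines: wkfi dclfm itvv fnh vrzu qqk xxmwz
Hunk 7: at line 3 remove [vrzu] add [xwt,wky,whuxw] -> 9 lines: wkfi dclfm itvv fnh xwt wky whuxw qqk xxmwz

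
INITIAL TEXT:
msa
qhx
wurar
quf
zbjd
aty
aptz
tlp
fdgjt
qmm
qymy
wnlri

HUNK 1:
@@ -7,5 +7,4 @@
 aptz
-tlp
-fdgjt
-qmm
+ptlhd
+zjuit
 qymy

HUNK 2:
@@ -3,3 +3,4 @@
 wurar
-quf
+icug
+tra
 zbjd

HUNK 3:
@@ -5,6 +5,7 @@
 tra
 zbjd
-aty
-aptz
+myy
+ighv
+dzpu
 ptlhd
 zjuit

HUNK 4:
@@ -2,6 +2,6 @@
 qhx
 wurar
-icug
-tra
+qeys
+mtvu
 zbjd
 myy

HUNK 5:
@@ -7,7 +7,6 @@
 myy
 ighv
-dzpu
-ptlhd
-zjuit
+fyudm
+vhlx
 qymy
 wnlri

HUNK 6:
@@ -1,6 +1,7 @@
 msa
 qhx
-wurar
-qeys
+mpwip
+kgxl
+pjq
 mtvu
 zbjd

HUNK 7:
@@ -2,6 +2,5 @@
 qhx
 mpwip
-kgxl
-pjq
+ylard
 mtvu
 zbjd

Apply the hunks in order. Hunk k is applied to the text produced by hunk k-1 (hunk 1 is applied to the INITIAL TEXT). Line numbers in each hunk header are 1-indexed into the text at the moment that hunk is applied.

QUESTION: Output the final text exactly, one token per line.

Answer: msa
qhx
mpwip
ylard
mtvu
zbjd
myy
ighv
fyudm
vhlx
qymy
wnlri

Derivation:
Hunk 1: at line 7 remove [tlp,fdgjt,qmm] add [ptlhd,zjuit] -> 11 lines: msa qhx wurar quf zbjd aty aptz ptlhd zjuit qymy wnlri
Hunk 2: at line 3 remove [quf] add [icug,tra] -> 12 lines: msa qhx wurar icug tra zbjd aty aptz ptlhd zjuit qymy wnlri
Hunk 3: at line 5 remove [aty,aptz] add [myy,ighv,dzpu] -> 13 lines: msa qhx wurar icug tra zbjd myy ighv dzpu ptlhd zjuit qymy wnlri
Hunk 4: at line 2 remove [icug,tra] add [qeys,mtvu] -> 13 lines: msa qhx wurar qeys mtvu zbjd myy ighv dzpu ptlhd zjuit qymy wnlri
Hunk 5: at line 7 remove [dzpu,ptlhd,zjuit] add [fyudm,vhlx] -> 12 lines: msa qhx wurar qeys mtvu zbjd myy ighv fyudm vhlx qymy wnlri
Hunk 6: at line 1 remove [wurar,qeys] add [mpwip,kgxl,pjq] -> 13 lines: msa qhx mpwip kgxl pjq mtvu zbjd myy ighv fyudm vhlx qymy wnlri
Hunk 7: at line 2 remove [kgxl,pjq] add [ylard] -> 12 lines: msa qhx mpwip ylard mtvu zbjd myy ighv fyudm vhlx qymy wnlri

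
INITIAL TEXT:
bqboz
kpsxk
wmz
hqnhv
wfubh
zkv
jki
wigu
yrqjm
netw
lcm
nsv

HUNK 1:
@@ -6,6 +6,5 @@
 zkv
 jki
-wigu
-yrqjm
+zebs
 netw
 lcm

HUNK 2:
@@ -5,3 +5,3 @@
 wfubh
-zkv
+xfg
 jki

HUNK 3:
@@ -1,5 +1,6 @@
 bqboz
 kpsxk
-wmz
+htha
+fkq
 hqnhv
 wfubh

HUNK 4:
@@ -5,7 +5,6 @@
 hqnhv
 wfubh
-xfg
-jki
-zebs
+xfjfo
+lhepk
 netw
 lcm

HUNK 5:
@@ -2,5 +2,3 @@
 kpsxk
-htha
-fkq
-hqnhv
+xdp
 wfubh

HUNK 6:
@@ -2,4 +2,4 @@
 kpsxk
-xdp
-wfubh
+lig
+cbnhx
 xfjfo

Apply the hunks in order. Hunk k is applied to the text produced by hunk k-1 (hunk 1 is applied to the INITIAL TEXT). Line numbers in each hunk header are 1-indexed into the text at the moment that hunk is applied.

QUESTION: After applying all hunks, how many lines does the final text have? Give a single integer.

Answer: 9

Derivation:
Hunk 1: at line 6 remove [wigu,yrqjm] add [zebs] -> 11 lines: bqboz kpsxk wmz hqnhv wfubh zkv jki zebs netw lcm nsv
Hunk 2: at line 5 remove [zkv] add [xfg] -> 11 lines: bqboz kpsxk wmz hqnhv wfubh xfg jki zebs netw lcm nsv
Hunk 3: at line 1 remove [wmz] add [htha,fkq] -> 12 lines: bqboz kpsxk htha fkq hqnhv wfubh xfg jki zebs netw lcm nsv
Hunk 4: at line 5 remove [xfg,jki,zebs] add [xfjfo,lhepk] -> 11 lines: bqboz kpsxk htha fkq hqnhv wfubh xfjfo lhepk netw lcm nsv
Hunk 5: at line 2 remove [htha,fkq,hqnhv] add [xdp] -> 9 lines: bqboz kpsxk xdp wfubh xfjfo lhepk netw lcm nsv
Hunk 6: at line 2 remove [xdp,wfubh] add [lig,cbnhx] -> 9 lines: bqboz kpsxk lig cbnhx xfjfo lhepk netw lcm nsv
Final line count: 9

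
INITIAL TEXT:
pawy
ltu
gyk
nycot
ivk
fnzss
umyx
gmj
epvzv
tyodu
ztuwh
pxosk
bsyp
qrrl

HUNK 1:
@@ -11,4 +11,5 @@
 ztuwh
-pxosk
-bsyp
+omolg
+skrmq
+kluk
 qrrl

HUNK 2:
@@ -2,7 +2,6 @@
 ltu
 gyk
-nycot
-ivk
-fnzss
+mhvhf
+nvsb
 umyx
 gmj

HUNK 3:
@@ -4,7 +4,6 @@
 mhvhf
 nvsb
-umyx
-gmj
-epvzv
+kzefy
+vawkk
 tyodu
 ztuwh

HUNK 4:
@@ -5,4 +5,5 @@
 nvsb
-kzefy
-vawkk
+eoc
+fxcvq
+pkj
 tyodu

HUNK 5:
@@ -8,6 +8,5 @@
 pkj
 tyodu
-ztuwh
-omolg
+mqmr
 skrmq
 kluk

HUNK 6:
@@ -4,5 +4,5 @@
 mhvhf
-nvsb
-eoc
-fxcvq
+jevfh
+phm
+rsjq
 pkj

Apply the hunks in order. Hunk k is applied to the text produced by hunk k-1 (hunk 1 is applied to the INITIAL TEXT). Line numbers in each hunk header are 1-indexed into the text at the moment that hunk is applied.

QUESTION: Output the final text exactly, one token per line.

Hunk 1: at line 11 remove [pxosk,bsyp] add [omolg,skrmq,kluk] -> 15 lines: pawy ltu gyk nycot ivk fnzss umyx gmj epvzv tyodu ztuwh omolg skrmq kluk qrrl
Hunk 2: at line 2 remove [nycot,ivk,fnzss] add [mhvhf,nvsb] -> 14 lines: pawy ltu gyk mhvhf nvsb umyx gmj epvzv tyodu ztuwh omolg skrmq kluk qrrl
Hunk 3: at line 4 remove [umyx,gmj,epvzv] add [kzefy,vawkk] -> 13 lines: pawy ltu gyk mhvhf nvsb kzefy vawkk tyodu ztuwh omolg skrmq kluk qrrl
Hunk 4: at line 5 remove [kzefy,vawkk] add [eoc,fxcvq,pkj] -> 14 lines: pawy ltu gyk mhvhf nvsb eoc fxcvq pkj tyodu ztuwh omolg skrmq kluk qrrl
Hunk 5: at line 8 remove [ztuwh,omolg] add [mqmr] -> 13 lines: pawy ltu gyk mhvhf nvsb eoc fxcvq pkj tyodu mqmr skrmq kluk qrrl
Hunk 6: at line 4 remove [nvsb,eoc,fxcvq] add [jevfh,phm,rsjq] -> 13 lines: pawy ltu gyk mhvhf jevfh phm rsjq pkj tyodu mqmr skrmq kluk qrrl

Answer: pawy
ltu
gyk
mhvhf
jevfh
phm
rsjq
pkj
tyodu
mqmr
skrmq
kluk
qrrl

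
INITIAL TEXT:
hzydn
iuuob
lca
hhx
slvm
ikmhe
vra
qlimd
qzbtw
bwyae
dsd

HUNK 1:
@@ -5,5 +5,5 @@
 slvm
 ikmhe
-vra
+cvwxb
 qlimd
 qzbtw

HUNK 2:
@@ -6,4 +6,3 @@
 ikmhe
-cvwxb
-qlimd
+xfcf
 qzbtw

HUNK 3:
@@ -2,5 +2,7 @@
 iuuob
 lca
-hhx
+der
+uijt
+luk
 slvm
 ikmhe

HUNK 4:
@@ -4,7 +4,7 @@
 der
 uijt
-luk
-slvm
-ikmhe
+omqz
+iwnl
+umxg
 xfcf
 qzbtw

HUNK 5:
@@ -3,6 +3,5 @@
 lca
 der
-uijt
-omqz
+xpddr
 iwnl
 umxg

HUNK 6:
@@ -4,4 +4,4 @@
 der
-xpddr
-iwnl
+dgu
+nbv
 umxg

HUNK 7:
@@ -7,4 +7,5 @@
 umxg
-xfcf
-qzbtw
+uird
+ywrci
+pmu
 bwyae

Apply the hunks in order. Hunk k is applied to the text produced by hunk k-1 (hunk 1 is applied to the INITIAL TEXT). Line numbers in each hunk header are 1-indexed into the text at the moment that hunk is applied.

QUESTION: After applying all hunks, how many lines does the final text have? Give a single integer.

Hunk 1: at line 5 remove [vra] add [cvwxb] -> 11 lines: hzydn iuuob lca hhx slvm ikmhe cvwxb qlimd qzbtw bwyae dsd
Hunk 2: at line 6 remove [cvwxb,qlimd] add [xfcf] -> 10 lines: hzydn iuuob lca hhx slvm ikmhe xfcf qzbtw bwyae dsd
Hunk 3: at line 2 remove [hhx] add [der,uijt,luk] -> 12 lines: hzydn iuuob lca der uijt luk slvm ikmhe xfcf qzbtw bwyae dsd
Hunk 4: at line 4 remove [luk,slvm,ikmhe] add [omqz,iwnl,umxg] -> 12 lines: hzydn iuuob lca der uijt omqz iwnl umxg xfcf qzbtw bwyae dsd
Hunk 5: at line 3 remove [uijt,omqz] add [xpddr] -> 11 lines: hzydn iuuob lca der xpddr iwnl umxg xfcf qzbtw bwyae dsd
Hunk 6: at line 4 remove [xpddr,iwnl] add [dgu,nbv] -> 11 lines: hzydn iuuob lca der dgu nbv umxg xfcf qzbtw bwyae dsd
Hunk 7: at line 7 remove [xfcf,qzbtw] add [uird,ywrci,pmu] -> 12 lines: hzydn iuuob lca der dgu nbv umxg uird ywrci pmu bwyae dsd
Final line count: 12

Answer: 12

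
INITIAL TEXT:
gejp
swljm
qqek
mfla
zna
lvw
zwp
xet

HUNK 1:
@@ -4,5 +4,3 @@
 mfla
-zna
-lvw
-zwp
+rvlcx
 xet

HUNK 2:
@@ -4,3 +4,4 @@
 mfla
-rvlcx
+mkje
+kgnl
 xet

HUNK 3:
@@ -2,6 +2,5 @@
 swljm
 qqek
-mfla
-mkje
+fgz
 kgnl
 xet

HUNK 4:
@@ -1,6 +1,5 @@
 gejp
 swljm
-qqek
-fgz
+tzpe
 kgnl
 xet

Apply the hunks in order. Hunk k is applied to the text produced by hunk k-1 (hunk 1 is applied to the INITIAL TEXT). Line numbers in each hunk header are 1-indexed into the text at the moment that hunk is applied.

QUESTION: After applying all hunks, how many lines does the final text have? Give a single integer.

Hunk 1: at line 4 remove [zna,lvw,zwp] add [rvlcx] -> 6 lines: gejp swljm qqek mfla rvlcx xet
Hunk 2: at line 4 remove [rvlcx] add [mkje,kgnl] -> 7 lines: gejp swljm qqek mfla mkje kgnl xet
Hunk 3: at line 2 remove [mfla,mkje] add [fgz] -> 6 lines: gejp swljm qqek fgz kgnl xet
Hunk 4: at line 1 remove [qqek,fgz] add [tzpe] -> 5 lines: gejp swljm tzpe kgnl xet
Final line count: 5

Answer: 5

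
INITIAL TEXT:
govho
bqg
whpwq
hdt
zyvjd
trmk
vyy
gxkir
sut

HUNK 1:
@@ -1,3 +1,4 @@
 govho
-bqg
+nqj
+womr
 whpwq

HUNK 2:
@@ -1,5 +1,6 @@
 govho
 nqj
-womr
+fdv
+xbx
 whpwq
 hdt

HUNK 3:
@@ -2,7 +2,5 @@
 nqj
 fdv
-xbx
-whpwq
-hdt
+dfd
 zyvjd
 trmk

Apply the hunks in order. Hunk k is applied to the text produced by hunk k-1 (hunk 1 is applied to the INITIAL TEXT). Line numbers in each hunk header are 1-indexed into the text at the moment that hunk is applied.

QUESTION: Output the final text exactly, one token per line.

Answer: govho
nqj
fdv
dfd
zyvjd
trmk
vyy
gxkir
sut

Derivation:
Hunk 1: at line 1 remove [bqg] add [nqj,womr] -> 10 lines: govho nqj womr whpwq hdt zyvjd trmk vyy gxkir sut
Hunk 2: at line 1 remove [womr] add [fdv,xbx] -> 11 lines: govho nqj fdv xbx whpwq hdt zyvjd trmk vyy gxkir sut
Hunk 3: at line 2 remove [xbx,whpwq,hdt] add [dfd] -> 9 lines: govho nqj fdv dfd zyvjd trmk vyy gxkir sut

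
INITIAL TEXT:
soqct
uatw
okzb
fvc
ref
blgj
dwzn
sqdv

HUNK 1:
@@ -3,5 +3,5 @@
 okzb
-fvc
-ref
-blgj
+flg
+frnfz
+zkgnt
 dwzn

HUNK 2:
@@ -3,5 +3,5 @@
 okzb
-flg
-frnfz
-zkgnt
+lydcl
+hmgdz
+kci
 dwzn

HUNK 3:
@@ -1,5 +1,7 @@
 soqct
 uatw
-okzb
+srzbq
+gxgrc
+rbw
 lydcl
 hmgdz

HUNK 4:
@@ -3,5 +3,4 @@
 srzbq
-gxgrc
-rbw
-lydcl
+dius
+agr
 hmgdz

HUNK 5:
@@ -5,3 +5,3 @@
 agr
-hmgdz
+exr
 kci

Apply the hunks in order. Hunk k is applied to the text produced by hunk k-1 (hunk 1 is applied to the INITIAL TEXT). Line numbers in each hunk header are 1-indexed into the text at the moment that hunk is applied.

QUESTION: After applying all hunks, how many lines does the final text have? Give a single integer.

Hunk 1: at line 3 remove [fvc,ref,blgj] add [flg,frnfz,zkgnt] -> 8 lines: soqct uatw okzb flg frnfz zkgnt dwzn sqdv
Hunk 2: at line 3 remove [flg,frnfz,zkgnt] add [lydcl,hmgdz,kci] -> 8 lines: soqct uatw okzb lydcl hmgdz kci dwzn sqdv
Hunk 3: at line 1 remove [okzb] add [srzbq,gxgrc,rbw] -> 10 lines: soqct uatw srzbq gxgrc rbw lydcl hmgdz kci dwzn sqdv
Hunk 4: at line 3 remove [gxgrc,rbw,lydcl] add [dius,agr] -> 9 lines: soqct uatw srzbq dius agr hmgdz kci dwzn sqdv
Hunk 5: at line 5 remove [hmgdz] add [exr] -> 9 lines: soqct uatw srzbq dius agr exr kci dwzn sqdv
Final line count: 9

Answer: 9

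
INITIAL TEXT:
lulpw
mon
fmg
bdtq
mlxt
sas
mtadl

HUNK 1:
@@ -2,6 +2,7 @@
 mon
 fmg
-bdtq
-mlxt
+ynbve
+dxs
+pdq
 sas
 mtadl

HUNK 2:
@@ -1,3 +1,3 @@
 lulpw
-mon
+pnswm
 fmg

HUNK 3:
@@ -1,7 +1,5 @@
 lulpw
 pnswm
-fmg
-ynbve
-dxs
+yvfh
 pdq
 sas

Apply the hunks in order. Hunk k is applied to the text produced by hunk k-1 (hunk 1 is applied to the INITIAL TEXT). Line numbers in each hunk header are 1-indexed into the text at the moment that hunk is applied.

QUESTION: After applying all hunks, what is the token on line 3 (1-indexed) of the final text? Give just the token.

Answer: yvfh

Derivation:
Hunk 1: at line 2 remove [bdtq,mlxt] add [ynbve,dxs,pdq] -> 8 lines: lulpw mon fmg ynbve dxs pdq sas mtadl
Hunk 2: at line 1 remove [mon] add [pnswm] -> 8 lines: lulpw pnswm fmg ynbve dxs pdq sas mtadl
Hunk 3: at line 1 remove [fmg,ynbve,dxs] add [yvfh] -> 6 lines: lulpw pnswm yvfh pdq sas mtadl
Final line 3: yvfh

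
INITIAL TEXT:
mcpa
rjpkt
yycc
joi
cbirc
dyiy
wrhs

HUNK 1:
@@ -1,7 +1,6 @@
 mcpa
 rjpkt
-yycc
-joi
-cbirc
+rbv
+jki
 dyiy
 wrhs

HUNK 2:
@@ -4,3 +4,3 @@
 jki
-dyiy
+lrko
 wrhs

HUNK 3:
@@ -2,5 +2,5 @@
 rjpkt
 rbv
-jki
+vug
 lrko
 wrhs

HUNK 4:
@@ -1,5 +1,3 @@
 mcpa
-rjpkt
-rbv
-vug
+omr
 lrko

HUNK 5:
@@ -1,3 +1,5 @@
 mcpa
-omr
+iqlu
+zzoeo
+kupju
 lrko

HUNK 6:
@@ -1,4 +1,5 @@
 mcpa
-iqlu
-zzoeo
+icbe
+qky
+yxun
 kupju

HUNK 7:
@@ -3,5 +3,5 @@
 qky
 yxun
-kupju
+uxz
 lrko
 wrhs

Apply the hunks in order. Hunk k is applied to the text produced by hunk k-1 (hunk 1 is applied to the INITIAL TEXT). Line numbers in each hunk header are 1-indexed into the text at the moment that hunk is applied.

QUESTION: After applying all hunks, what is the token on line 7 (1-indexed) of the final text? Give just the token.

Hunk 1: at line 1 remove [yycc,joi,cbirc] add [rbv,jki] -> 6 lines: mcpa rjpkt rbv jki dyiy wrhs
Hunk 2: at line 4 remove [dyiy] add [lrko] -> 6 lines: mcpa rjpkt rbv jki lrko wrhs
Hunk 3: at line 2 remove [jki] add [vug] -> 6 lines: mcpa rjpkt rbv vug lrko wrhs
Hunk 4: at line 1 remove [rjpkt,rbv,vug] add [omr] -> 4 lines: mcpa omr lrko wrhs
Hunk 5: at line 1 remove [omr] add [iqlu,zzoeo,kupju] -> 6 lines: mcpa iqlu zzoeo kupju lrko wrhs
Hunk 6: at line 1 remove [iqlu,zzoeo] add [icbe,qky,yxun] -> 7 lines: mcpa icbe qky yxun kupju lrko wrhs
Hunk 7: at line 3 remove [kupju] add [uxz] -> 7 lines: mcpa icbe qky yxun uxz lrko wrhs
Final line 7: wrhs

Answer: wrhs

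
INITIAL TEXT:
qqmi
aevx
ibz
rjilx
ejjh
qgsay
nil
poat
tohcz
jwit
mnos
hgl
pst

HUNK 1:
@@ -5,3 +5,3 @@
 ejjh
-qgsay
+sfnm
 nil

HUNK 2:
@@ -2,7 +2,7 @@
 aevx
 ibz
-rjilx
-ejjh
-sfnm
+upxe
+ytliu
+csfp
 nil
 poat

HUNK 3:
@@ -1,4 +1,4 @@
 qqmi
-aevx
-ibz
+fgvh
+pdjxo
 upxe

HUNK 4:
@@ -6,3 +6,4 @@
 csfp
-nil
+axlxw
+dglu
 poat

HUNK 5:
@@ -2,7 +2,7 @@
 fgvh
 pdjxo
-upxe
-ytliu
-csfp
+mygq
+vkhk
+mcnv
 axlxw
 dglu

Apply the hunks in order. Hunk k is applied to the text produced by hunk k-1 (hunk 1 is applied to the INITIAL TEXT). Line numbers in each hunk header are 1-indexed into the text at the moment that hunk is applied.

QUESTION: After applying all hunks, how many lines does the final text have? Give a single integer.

Answer: 14

Derivation:
Hunk 1: at line 5 remove [qgsay] add [sfnm] -> 13 lines: qqmi aevx ibz rjilx ejjh sfnm nil poat tohcz jwit mnos hgl pst
Hunk 2: at line 2 remove [rjilx,ejjh,sfnm] add [upxe,ytliu,csfp] -> 13 lines: qqmi aevx ibz upxe ytliu csfp nil poat tohcz jwit mnos hgl pst
Hunk 3: at line 1 remove [aevx,ibz] add [fgvh,pdjxo] -> 13 lines: qqmi fgvh pdjxo upxe ytliu csfp nil poat tohcz jwit mnos hgl pst
Hunk 4: at line 6 remove [nil] add [axlxw,dglu] -> 14 lines: qqmi fgvh pdjxo upxe ytliu csfp axlxw dglu poat tohcz jwit mnos hgl pst
Hunk 5: at line 2 remove [upxe,ytliu,csfp] add [mygq,vkhk,mcnv] -> 14 lines: qqmi fgvh pdjxo mygq vkhk mcnv axlxw dglu poat tohcz jwit mnos hgl pst
Final line count: 14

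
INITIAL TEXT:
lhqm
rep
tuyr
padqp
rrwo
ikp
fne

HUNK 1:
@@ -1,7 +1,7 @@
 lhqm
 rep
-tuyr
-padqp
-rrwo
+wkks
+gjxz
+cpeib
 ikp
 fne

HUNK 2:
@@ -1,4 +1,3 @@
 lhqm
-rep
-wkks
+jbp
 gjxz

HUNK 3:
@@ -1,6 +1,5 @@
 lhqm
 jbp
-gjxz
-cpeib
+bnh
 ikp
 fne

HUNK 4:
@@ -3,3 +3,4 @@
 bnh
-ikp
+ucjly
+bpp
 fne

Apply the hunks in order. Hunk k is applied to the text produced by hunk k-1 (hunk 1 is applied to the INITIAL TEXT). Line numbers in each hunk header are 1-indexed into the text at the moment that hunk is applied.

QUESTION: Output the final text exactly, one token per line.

Answer: lhqm
jbp
bnh
ucjly
bpp
fne

Derivation:
Hunk 1: at line 1 remove [tuyr,padqp,rrwo] add [wkks,gjxz,cpeib] -> 7 lines: lhqm rep wkks gjxz cpeib ikp fne
Hunk 2: at line 1 remove [rep,wkks] add [jbp] -> 6 lines: lhqm jbp gjxz cpeib ikp fne
Hunk 3: at line 1 remove [gjxz,cpeib] add [bnh] -> 5 lines: lhqm jbp bnh ikp fne
Hunk 4: at line 3 remove [ikp] add [ucjly,bpp] -> 6 lines: lhqm jbp bnh ucjly bpp fne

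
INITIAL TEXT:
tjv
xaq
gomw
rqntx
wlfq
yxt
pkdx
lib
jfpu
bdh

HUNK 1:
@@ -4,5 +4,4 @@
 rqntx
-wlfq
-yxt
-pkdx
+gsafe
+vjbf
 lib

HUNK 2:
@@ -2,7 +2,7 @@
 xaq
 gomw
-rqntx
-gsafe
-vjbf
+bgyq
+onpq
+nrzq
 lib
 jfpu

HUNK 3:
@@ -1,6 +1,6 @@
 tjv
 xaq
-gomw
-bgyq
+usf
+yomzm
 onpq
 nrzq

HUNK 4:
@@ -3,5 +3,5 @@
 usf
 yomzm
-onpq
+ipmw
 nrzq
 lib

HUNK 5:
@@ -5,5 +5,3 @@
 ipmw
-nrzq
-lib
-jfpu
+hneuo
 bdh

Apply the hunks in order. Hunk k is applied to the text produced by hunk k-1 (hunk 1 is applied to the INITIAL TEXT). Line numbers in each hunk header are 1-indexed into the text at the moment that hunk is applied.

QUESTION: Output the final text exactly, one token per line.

Hunk 1: at line 4 remove [wlfq,yxt,pkdx] add [gsafe,vjbf] -> 9 lines: tjv xaq gomw rqntx gsafe vjbf lib jfpu bdh
Hunk 2: at line 2 remove [rqntx,gsafe,vjbf] add [bgyq,onpq,nrzq] -> 9 lines: tjv xaq gomw bgyq onpq nrzq lib jfpu bdh
Hunk 3: at line 1 remove [gomw,bgyq] add [usf,yomzm] -> 9 lines: tjv xaq usf yomzm onpq nrzq lib jfpu bdh
Hunk 4: at line 3 remove [onpq] add [ipmw] -> 9 lines: tjv xaq usf yomzm ipmw nrzq lib jfpu bdh
Hunk 5: at line 5 remove [nrzq,lib,jfpu] add [hneuo] -> 7 lines: tjv xaq usf yomzm ipmw hneuo bdh

Answer: tjv
xaq
usf
yomzm
ipmw
hneuo
bdh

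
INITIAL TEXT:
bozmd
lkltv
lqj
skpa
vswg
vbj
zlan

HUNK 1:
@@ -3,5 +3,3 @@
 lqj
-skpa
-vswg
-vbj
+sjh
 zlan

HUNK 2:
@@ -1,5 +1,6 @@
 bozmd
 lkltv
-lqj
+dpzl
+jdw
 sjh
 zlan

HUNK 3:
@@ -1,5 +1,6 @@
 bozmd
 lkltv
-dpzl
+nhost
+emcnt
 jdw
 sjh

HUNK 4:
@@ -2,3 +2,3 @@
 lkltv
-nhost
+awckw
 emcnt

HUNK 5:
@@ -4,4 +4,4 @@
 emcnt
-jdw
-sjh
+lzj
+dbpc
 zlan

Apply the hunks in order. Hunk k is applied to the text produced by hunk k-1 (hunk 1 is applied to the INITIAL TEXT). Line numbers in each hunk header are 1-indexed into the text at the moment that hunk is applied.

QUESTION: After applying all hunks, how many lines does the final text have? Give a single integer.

Answer: 7

Derivation:
Hunk 1: at line 3 remove [skpa,vswg,vbj] add [sjh] -> 5 lines: bozmd lkltv lqj sjh zlan
Hunk 2: at line 1 remove [lqj] add [dpzl,jdw] -> 6 lines: bozmd lkltv dpzl jdw sjh zlan
Hunk 3: at line 1 remove [dpzl] add [nhost,emcnt] -> 7 lines: bozmd lkltv nhost emcnt jdw sjh zlan
Hunk 4: at line 2 remove [nhost] add [awckw] -> 7 lines: bozmd lkltv awckw emcnt jdw sjh zlan
Hunk 5: at line 4 remove [jdw,sjh] add [lzj,dbpc] -> 7 lines: bozmd lkltv awckw emcnt lzj dbpc zlan
Final line count: 7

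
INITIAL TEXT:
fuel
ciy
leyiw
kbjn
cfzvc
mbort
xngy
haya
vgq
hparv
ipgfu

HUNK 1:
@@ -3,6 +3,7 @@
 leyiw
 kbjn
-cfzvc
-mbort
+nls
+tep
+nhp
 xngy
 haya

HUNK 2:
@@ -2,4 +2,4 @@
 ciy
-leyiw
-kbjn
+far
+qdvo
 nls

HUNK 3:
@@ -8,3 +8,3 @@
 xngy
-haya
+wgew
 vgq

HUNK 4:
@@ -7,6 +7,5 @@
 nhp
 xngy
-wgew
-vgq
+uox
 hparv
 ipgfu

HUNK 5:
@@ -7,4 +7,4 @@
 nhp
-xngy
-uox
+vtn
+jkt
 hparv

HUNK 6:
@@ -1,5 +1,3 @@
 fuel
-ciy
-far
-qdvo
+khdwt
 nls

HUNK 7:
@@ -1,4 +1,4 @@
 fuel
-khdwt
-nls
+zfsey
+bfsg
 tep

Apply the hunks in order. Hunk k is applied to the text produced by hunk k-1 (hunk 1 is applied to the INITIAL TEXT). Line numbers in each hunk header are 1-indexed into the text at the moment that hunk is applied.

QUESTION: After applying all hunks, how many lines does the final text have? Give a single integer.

Answer: 9

Derivation:
Hunk 1: at line 3 remove [cfzvc,mbort] add [nls,tep,nhp] -> 12 lines: fuel ciy leyiw kbjn nls tep nhp xngy haya vgq hparv ipgfu
Hunk 2: at line 2 remove [leyiw,kbjn] add [far,qdvo] -> 12 lines: fuel ciy far qdvo nls tep nhp xngy haya vgq hparv ipgfu
Hunk 3: at line 8 remove [haya] add [wgew] -> 12 lines: fuel ciy far qdvo nls tep nhp xngy wgew vgq hparv ipgfu
Hunk 4: at line 7 remove [wgew,vgq] add [uox] -> 11 lines: fuel ciy far qdvo nls tep nhp xngy uox hparv ipgfu
Hunk 5: at line 7 remove [xngy,uox] add [vtn,jkt] -> 11 lines: fuel ciy far qdvo nls tep nhp vtn jkt hparv ipgfu
Hunk 6: at line 1 remove [ciy,far,qdvo] add [khdwt] -> 9 lines: fuel khdwt nls tep nhp vtn jkt hparv ipgfu
Hunk 7: at line 1 remove [khdwt,nls] add [zfsey,bfsg] -> 9 lines: fuel zfsey bfsg tep nhp vtn jkt hparv ipgfu
Final line count: 9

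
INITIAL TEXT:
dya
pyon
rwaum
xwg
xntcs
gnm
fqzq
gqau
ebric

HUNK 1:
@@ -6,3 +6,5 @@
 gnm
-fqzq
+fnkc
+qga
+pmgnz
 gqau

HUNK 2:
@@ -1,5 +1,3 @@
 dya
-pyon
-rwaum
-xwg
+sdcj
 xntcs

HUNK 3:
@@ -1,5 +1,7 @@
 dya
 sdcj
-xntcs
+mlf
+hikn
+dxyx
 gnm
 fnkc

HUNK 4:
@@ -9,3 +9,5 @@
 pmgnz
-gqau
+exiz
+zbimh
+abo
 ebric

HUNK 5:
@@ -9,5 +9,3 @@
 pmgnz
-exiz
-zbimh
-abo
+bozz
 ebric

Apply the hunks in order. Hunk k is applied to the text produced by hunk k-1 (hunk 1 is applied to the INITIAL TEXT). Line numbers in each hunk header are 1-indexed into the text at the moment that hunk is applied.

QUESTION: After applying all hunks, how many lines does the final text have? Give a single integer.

Hunk 1: at line 6 remove [fqzq] add [fnkc,qga,pmgnz] -> 11 lines: dya pyon rwaum xwg xntcs gnm fnkc qga pmgnz gqau ebric
Hunk 2: at line 1 remove [pyon,rwaum,xwg] add [sdcj] -> 9 lines: dya sdcj xntcs gnm fnkc qga pmgnz gqau ebric
Hunk 3: at line 1 remove [xntcs] add [mlf,hikn,dxyx] -> 11 lines: dya sdcj mlf hikn dxyx gnm fnkc qga pmgnz gqau ebric
Hunk 4: at line 9 remove [gqau] add [exiz,zbimh,abo] -> 13 lines: dya sdcj mlf hikn dxyx gnm fnkc qga pmgnz exiz zbimh abo ebric
Hunk 5: at line 9 remove [exiz,zbimh,abo] add [bozz] -> 11 lines: dya sdcj mlf hikn dxyx gnm fnkc qga pmgnz bozz ebric
Final line count: 11

Answer: 11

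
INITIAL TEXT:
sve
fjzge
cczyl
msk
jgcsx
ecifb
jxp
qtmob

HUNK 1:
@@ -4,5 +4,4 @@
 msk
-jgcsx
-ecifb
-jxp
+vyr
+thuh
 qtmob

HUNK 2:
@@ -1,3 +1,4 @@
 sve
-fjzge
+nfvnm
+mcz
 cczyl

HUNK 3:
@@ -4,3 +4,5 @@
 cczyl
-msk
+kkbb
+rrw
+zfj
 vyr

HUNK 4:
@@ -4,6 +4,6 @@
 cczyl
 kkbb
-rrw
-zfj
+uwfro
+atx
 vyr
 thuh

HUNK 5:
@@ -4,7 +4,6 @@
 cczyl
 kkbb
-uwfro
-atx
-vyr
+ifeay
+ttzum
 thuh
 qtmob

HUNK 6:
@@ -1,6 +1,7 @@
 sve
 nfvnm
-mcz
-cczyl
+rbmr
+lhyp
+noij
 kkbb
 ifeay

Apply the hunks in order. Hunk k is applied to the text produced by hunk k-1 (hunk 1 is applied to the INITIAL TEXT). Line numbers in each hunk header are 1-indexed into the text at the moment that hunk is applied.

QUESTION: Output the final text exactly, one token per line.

Hunk 1: at line 4 remove [jgcsx,ecifb,jxp] add [vyr,thuh] -> 7 lines: sve fjzge cczyl msk vyr thuh qtmob
Hunk 2: at line 1 remove [fjzge] add [nfvnm,mcz] -> 8 lines: sve nfvnm mcz cczyl msk vyr thuh qtmob
Hunk 3: at line 4 remove [msk] add [kkbb,rrw,zfj] -> 10 lines: sve nfvnm mcz cczyl kkbb rrw zfj vyr thuh qtmob
Hunk 4: at line 4 remove [rrw,zfj] add [uwfro,atx] -> 10 lines: sve nfvnm mcz cczyl kkbb uwfro atx vyr thuh qtmob
Hunk 5: at line 4 remove [uwfro,atx,vyr] add [ifeay,ttzum] -> 9 lines: sve nfvnm mcz cczyl kkbb ifeay ttzum thuh qtmob
Hunk 6: at line 1 remove [mcz,cczyl] add [rbmr,lhyp,noij] -> 10 lines: sve nfvnm rbmr lhyp noij kkbb ifeay ttzum thuh qtmob

Answer: sve
nfvnm
rbmr
lhyp
noij
kkbb
ifeay
ttzum
thuh
qtmob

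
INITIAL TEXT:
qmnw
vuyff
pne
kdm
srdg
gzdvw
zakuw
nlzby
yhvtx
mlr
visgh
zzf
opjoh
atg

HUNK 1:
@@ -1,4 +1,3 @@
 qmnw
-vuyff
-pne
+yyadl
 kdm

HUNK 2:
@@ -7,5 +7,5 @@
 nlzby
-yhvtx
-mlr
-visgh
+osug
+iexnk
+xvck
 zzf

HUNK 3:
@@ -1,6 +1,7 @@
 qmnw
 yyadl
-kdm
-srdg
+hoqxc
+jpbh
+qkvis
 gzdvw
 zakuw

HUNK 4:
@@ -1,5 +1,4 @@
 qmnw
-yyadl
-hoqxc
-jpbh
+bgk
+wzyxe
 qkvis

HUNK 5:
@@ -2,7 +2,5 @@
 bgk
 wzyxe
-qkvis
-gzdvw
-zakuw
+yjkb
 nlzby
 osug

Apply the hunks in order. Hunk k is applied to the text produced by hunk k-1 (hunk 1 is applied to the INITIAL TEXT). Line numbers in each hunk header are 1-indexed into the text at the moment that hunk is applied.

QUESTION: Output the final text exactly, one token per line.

Answer: qmnw
bgk
wzyxe
yjkb
nlzby
osug
iexnk
xvck
zzf
opjoh
atg

Derivation:
Hunk 1: at line 1 remove [vuyff,pne] add [yyadl] -> 13 lines: qmnw yyadl kdm srdg gzdvw zakuw nlzby yhvtx mlr visgh zzf opjoh atg
Hunk 2: at line 7 remove [yhvtx,mlr,visgh] add [osug,iexnk,xvck] -> 13 lines: qmnw yyadl kdm srdg gzdvw zakuw nlzby osug iexnk xvck zzf opjoh atg
Hunk 3: at line 1 remove [kdm,srdg] add [hoqxc,jpbh,qkvis] -> 14 lines: qmnw yyadl hoqxc jpbh qkvis gzdvw zakuw nlzby osug iexnk xvck zzf opjoh atg
Hunk 4: at line 1 remove [yyadl,hoqxc,jpbh] add [bgk,wzyxe] -> 13 lines: qmnw bgk wzyxe qkvis gzdvw zakuw nlzby osug iexnk xvck zzf opjoh atg
Hunk 5: at line 2 remove [qkvis,gzdvw,zakuw] add [yjkb] -> 11 lines: qmnw bgk wzyxe yjkb nlzby osug iexnk xvck zzf opjoh atg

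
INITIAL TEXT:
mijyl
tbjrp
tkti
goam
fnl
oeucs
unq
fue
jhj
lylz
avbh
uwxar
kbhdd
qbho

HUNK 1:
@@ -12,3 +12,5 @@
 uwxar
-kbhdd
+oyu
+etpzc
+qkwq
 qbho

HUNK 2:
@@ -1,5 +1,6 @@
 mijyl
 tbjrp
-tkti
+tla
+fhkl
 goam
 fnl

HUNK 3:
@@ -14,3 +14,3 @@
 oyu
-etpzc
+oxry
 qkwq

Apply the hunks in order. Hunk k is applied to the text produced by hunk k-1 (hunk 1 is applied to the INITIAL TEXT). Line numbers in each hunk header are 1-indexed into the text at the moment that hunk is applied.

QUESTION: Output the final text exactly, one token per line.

Hunk 1: at line 12 remove [kbhdd] add [oyu,etpzc,qkwq] -> 16 lines: mijyl tbjrp tkti goam fnl oeucs unq fue jhj lylz avbh uwxar oyu etpzc qkwq qbho
Hunk 2: at line 1 remove [tkti] add [tla,fhkl] -> 17 lines: mijyl tbjrp tla fhkl goam fnl oeucs unq fue jhj lylz avbh uwxar oyu etpzc qkwq qbho
Hunk 3: at line 14 remove [etpzc] add [oxry] -> 17 lines: mijyl tbjrp tla fhkl goam fnl oeucs unq fue jhj lylz avbh uwxar oyu oxry qkwq qbho

Answer: mijyl
tbjrp
tla
fhkl
goam
fnl
oeucs
unq
fue
jhj
lylz
avbh
uwxar
oyu
oxry
qkwq
qbho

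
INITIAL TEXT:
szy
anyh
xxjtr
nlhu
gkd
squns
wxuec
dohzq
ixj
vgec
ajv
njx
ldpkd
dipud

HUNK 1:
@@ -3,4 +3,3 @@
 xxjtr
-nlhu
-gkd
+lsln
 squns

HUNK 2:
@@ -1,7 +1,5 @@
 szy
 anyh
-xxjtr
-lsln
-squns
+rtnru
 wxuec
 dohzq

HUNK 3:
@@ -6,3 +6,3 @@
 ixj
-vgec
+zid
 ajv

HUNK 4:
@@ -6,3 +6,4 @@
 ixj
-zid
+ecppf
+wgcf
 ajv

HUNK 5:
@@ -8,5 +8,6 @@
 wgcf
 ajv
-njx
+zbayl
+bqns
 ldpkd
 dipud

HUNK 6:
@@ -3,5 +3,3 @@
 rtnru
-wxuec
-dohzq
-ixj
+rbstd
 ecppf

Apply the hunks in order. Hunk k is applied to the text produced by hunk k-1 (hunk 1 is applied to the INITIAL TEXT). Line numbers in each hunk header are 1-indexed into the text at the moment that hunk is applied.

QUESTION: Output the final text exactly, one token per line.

Hunk 1: at line 3 remove [nlhu,gkd] add [lsln] -> 13 lines: szy anyh xxjtr lsln squns wxuec dohzq ixj vgec ajv njx ldpkd dipud
Hunk 2: at line 1 remove [xxjtr,lsln,squns] add [rtnru] -> 11 lines: szy anyh rtnru wxuec dohzq ixj vgec ajv njx ldpkd dipud
Hunk 3: at line 6 remove [vgec] add [zid] -> 11 lines: szy anyh rtnru wxuec dohzq ixj zid ajv njx ldpkd dipud
Hunk 4: at line 6 remove [zid] add [ecppf,wgcf] -> 12 lines: szy anyh rtnru wxuec dohzq ixj ecppf wgcf ajv njx ldpkd dipud
Hunk 5: at line 8 remove [njx] add [zbayl,bqns] -> 13 lines: szy anyh rtnru wxuec dohzq ixj ecppf wgcf ajv zbayl bqns ldpkd dipud
Hunk 6: at line 3 remove [wxuec,dohzq,ixj] add [rbstd] -> 11 lines: szy anyh rtnru rbstd ecppf wgcf ajv zbayl bqns ldpkd dipud

Answer: szy
anyh
rtnru
rbstd
ecppf
wgcf
ajv
zbayl
bqns
ldpkd
dipud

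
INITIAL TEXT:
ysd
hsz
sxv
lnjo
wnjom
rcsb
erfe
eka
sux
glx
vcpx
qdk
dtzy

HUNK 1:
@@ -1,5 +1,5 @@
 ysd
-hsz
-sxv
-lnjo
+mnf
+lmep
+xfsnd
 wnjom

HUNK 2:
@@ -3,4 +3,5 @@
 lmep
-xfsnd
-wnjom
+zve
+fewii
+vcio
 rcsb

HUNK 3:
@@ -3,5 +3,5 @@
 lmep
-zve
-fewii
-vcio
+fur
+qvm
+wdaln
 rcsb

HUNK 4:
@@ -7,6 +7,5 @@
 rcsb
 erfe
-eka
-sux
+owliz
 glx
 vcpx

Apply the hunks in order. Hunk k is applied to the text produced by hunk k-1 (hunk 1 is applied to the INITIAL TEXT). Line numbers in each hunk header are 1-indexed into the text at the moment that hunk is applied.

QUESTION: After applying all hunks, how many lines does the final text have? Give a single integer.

Hunk 1: at line 1 remove [hsz,sxv,lnjo] add [mnf,lmep,xfsnd] -> 13 lines: ysd mnf lmep xfsnd wnjom rcsb erfe eka sux glx vcpx qdk dtzy
Hunk 2: at line 3 remove [xfsnd,wnjom] add [zve,fewii,vcio] -> 14 lines: ysd mnf lmep zve fewii vcio rcsb erfe eka sux glx vcpx qdk dtzy
Hunk 3: at line 3 remove [zve,fewii,vcio] add [fur,qvm,wdaln] -> 14 lines: ysd mnf lmep fur qvm wdaln rcsb erfe eka sux glx vcpx qdk dtzy
Hunk 4: at line 7 remove [eka,sux] add [owliz] -> 13 lines: ysd mnf lmep fur qvm wdaln rcsb erfe owliz glx vcpx qdk dtzy
Final line count: 13

Answer: 13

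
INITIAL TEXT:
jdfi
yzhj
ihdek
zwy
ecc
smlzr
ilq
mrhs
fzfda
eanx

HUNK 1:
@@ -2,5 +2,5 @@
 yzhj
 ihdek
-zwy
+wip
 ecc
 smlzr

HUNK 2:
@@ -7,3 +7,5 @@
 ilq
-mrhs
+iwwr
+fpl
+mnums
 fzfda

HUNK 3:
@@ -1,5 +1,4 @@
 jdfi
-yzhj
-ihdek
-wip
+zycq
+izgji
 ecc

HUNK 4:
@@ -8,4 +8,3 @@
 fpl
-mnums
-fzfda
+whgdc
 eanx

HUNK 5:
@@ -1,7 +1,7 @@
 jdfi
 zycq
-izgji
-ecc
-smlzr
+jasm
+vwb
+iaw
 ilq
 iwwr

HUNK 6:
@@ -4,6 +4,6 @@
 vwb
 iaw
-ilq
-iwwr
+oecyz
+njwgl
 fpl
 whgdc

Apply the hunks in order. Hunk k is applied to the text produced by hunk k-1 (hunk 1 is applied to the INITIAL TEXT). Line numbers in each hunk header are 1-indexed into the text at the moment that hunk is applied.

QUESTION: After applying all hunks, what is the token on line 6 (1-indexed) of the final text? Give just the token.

Hunk 1: at line 2 remove [zwy] add [wip] -> 10 lines: jdfi yzhj ihdek wip ecc smlzr ilq mrhs fzfda eanx
Hunk 2: at line 7 remove [mrhs] add [iwwr,fpl,mnums] -> 12 lines: jdfi yzhj ihdek wip ecc smlzr ilq iwwr fpl mnums fzfda eanx
Hunk 3: at line 1 remove [yzhj,ihdek,wip] add [zycq,izgji] -> 11 lines: jdfi zycq izgji ecc smlzr ilq iwwr fpl mnums fzfda eanx
Hunk 4: at line 8 remove [mnums,fzfda] add [whgdc] -> 10 lines: jdfi zycq izgji ecc smlzr ilq iwwr fpl whgdc eanx
Hunk 5: at line 1 remove [izgji,ecc,smlzr] add [jasm,vwb,iaw] -> 10 lines: jdfi zycq jasm vwb iaw ilq iwwr fpl whgdc eanx
Hunk 6: at line 4 remove [ilq,iwwr] add [oecyz,njwgl] -> 10 lines: jdfi zycq jasm vwb iaw oecyz njwgl fpl whgdc eanx
Final line 6: oecyz

Answer: oecyz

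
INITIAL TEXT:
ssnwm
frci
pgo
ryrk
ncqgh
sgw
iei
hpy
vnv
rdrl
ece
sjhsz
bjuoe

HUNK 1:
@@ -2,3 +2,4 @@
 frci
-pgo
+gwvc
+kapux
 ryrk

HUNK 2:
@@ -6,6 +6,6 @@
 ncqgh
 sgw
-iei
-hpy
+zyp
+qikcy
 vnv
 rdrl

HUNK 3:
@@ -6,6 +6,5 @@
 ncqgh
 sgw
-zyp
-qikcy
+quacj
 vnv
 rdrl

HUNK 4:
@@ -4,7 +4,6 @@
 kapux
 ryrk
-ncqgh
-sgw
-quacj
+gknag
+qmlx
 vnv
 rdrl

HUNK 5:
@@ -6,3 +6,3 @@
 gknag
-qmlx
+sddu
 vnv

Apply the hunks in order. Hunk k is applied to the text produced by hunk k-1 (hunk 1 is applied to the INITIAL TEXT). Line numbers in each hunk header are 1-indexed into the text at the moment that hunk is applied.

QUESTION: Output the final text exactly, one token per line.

Hunk 1: at line 2 remove [pgo] add [gwvc,kapux] -> 14 lines: ssnwm frci gwvc kapux ryrk ncqgh sgw iei hpy vnv rdrl ece sjhsz bjuoe
Hunk 2: at line 6 remove [iei,hpy] add [zyp,qikcy] -> 14 lines: ssnwm frci gwvc kapux ryrk ncqgh sgw zyp qikcy vnv rdrl ece sjhsz bjuoe
Hunk 3: at line 6 remove [zyp,qikcy] add [quacj] -> 13 lines: ssnwm frci gwvc kapux ryrk ncqgh sgw quacj vnv rdrl ece sjhsz bjuoe
Hunk 4: at line 4 remove [ncqgh,sgw,quacj] add [gknag,qmlx] -> 12 lines: ssnwm frci gwvc kapux ryrk gknag qmlx vnv rdrl ece sjhsz bjuoe
Hunk 5: at line 6 remove [qmlx] add [sddu] -> 12 lines: ssnwm frci gwvc kapux ryrk gknag sddu vnv rdrl ece sjhsz bjuoe

Answer: ssnwm
frci
gwvc
kapux
ryrk
gknag
sddu
vnv
rdrl
ece
sjhsz
bjuoe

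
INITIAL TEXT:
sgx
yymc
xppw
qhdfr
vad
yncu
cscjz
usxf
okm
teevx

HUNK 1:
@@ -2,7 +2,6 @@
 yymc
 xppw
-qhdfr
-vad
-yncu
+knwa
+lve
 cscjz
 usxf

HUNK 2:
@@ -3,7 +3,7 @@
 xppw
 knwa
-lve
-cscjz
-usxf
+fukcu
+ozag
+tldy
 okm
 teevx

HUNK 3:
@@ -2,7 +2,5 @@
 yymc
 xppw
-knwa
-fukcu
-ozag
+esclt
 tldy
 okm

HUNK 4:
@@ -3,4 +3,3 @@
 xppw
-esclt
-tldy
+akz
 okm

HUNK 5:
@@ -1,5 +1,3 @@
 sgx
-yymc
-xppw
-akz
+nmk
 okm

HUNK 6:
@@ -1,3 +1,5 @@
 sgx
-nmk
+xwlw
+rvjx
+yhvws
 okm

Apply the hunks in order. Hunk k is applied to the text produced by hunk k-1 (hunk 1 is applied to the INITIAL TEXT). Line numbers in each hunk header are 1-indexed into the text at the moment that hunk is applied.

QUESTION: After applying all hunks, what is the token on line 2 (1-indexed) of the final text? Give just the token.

Answer: xwlw

Derivation:
Hunk 1: at line 2 remove [qhdfr,vad,yncu] add [knwa,lve] -> 9 lines: sgx yymc xppw knwa lve cscjz usxf okm teevx
Hunk 2: at line 3 remove [lve,cscjz,usxf] add [fukcu,ozag,tldy] -> 9 lines: sgx yymc xppw knwa fukcu ozag tldy okm teevx
Hunk 3: at line 2 remove [knwa,fukcu,ozag] add [esclt] -> 7 lines: sgx yymc xppw esclt tldy okm teevx
Hunk 4: at line 3 remove [esclt,tldy] add [akz] -> 6 lines: sgx yymc xppw akz okm teevx
Hunk 5: at line 1 remove [yymc,xppw,akz] add [nmk] -> 4 lines: sgx nmk okm teevx
Hunk 6: at line 1 remove [nmk] add [xwlw,rvjx,yhvws] -> 6 lines: sgx xwlw rvjx yhvws okm teevx
Final line 2: xwlw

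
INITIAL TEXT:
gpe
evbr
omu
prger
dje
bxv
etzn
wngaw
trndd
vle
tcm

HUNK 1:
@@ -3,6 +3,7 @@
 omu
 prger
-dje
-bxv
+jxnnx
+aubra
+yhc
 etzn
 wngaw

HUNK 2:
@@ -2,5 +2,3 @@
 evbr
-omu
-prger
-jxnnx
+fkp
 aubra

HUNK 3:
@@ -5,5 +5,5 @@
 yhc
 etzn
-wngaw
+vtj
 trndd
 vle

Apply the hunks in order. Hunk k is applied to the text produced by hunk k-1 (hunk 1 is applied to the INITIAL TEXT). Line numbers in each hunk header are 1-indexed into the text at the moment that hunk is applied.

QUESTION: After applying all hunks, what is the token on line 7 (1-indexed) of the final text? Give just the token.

Answer: vtj

Derivation:
Hunk 1: at line 3 remove [dje,bxv] add [jxnnx,aubra,yhc] -> 12 lines: gpe evbr omu prger jxnnx aubra yhc etzn wngaw trndd vle tcm
Hunk 2: at line 2 remove [omu,prger,jxnnx] add [fkp] -> 10 lines: gpe evbr fkp aubra yhc etzn wngaw trndd vle tcm
Hunk 3: at line 5 remove [wngaw] add [vtj] -> 10 lines: gpe evbr fkp aubra yhc etzn vtj trndd vle tcm
Final line 7: vtj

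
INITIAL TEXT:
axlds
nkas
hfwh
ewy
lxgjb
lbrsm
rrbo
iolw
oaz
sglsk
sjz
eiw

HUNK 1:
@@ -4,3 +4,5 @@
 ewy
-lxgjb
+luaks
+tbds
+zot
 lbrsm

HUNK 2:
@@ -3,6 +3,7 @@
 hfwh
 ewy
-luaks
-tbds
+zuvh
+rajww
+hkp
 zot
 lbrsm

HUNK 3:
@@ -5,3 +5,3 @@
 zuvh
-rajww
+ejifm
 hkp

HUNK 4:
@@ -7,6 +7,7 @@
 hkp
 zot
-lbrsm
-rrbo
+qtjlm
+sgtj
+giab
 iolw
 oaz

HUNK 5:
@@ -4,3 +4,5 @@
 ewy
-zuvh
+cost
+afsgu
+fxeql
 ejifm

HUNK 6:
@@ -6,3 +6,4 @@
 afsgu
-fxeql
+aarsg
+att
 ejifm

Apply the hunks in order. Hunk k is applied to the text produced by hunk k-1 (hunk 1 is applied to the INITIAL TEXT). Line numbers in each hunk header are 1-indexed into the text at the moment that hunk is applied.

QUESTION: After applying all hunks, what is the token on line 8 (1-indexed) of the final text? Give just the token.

Hunk 1: at line 4 remove [lxgjb] add [luaks,tbds,zot] -> 14 lines: axlds nkas hfwh ewy luaks tbds zot lbrsm rrbo iolw oaz sglsk sjz eiw
Hunk 2: at line 3 remove [luaks,tbds] add [zuvh,rajww,hkp] -> 15 lines: axlds nkas hfwh ewy zuvh rajww hkp zot lbrsm rrbo iolw oaz sglsk sjz eiw
Hunk 3: at line 5 remove [rajww] add [ejifm] -> 15 lines: axlds nkas hfwh ewy zuvh ejifm hkp zot lbrsm rrbo iolw oaz sglsk sjz eiw
Hunk 4: at line 7 remove [lbrsm,rrbo] add [qtjlm,sgtj,giab] -> 16 lines: axlds nkas hfwh ewy zuvh ejifm hkp zot qtjlm sgtj giab iolw oaz sglsk sjz eiw
Hunk 5: at line 4 remove [zuvh] add [cost,afsgu,fxeql] -> 18 lines: axlds nkas hfwh ewy cost afsgu fxeql ejifm hkp zot qtjlm sgtj giab iolw oaz sglsk sjz eiw
Hunk 6: at line 6 remove [fxeql] add [aarsg,att] -> 19 lines: axlds nkas hfwh ewy cost afsgu aarsg att ejifm hkp zot qtjlm sgtj giab iolw oaz sglsk sjz eiw
Final line 8: att

Answer: att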